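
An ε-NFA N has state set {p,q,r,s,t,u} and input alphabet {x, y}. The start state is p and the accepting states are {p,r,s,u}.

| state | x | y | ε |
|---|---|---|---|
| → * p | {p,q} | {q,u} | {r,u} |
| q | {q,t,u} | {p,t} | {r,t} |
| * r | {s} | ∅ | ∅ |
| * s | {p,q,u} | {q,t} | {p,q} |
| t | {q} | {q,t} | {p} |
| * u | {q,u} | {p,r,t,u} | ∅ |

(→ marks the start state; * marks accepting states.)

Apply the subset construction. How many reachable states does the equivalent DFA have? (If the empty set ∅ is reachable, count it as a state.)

Start state of the DFA: {p,r,u} (ε-closure of the NFA start).
{p,r,u} --x--> {p,q,r,s,t,u}  [new]
{p,r,u} --y--> {p,q,r,t,u}  [new]
{p,q,r,s,t,u} --x--> {p,q,r,s,t,u}  [seen]
{p,q,r,s,t,u} --y--> {p,q,r,t,u}  [seen]
{p,q,r,t,u} --x--> {p,q,r,s,t,u}  [seen]
{p,q,r,t,u} --y--> {p,q,r,t,u}  [seen]
Reachable DFA states: {p,r,u}, {p,q,r,s,t,u}, {p,q,r,t,u}.

3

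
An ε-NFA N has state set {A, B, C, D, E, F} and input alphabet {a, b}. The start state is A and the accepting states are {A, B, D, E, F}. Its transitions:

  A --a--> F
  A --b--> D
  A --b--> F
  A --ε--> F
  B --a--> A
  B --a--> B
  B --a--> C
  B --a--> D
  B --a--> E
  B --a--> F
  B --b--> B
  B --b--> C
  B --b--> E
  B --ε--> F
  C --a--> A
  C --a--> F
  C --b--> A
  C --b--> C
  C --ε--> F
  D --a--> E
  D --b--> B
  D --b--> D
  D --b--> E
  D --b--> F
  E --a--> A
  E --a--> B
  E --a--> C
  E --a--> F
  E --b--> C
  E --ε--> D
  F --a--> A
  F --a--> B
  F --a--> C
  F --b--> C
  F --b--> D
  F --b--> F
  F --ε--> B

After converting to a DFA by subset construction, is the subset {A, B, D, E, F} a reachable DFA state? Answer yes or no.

no

Start state of the DFA: {A, B, F} (ε-closure of the NFA start).
{A, B, F} --a--> {A, B, C, D, E, F}  [new]
{A, B, F} --b--> {B, C, D, E, F}  [new]
{A, B, C, D, E, F} --a--> {A, B, C, D, E, F}  [seen]
{A, B, C, D, E, F} --b--> {A, B, C, D, E, F}  [seen]
{B, C, D, E, F} --a--> {A, B, C, D, E, F}  [seen]
{B, C, D, E, F} --b--> {A, B, C, D, E, F}  [seen]
Reachable DFA states: {A, B, F}, {A, B, C, D, E, F}, {B, C, D, E, F}.
{A, B, D, E, F} is not among them.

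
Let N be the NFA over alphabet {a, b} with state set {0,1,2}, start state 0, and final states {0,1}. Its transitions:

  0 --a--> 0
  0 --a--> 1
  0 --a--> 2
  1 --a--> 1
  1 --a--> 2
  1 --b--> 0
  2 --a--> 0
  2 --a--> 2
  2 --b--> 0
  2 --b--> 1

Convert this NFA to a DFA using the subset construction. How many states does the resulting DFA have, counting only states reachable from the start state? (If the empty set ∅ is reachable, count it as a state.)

Start state of the DFA: {0}.
{0} --a--> {0,1,2}  [new]
{0} --b--> ∅  [new]
{0,1,2} --a--> {0,1,2}  [seen]
{0,1,2} --b--> {0,1}  [new]
∅ --a--> ∅  [seen]
∅ --b--> ∅  [seen]
{0,1} --a--> {0,1,2}  [seen]
{0,1} --b--> {0}  [seen]
Reachable DFA states: {0}, {0,1,2}, ∅, {0,1}.

4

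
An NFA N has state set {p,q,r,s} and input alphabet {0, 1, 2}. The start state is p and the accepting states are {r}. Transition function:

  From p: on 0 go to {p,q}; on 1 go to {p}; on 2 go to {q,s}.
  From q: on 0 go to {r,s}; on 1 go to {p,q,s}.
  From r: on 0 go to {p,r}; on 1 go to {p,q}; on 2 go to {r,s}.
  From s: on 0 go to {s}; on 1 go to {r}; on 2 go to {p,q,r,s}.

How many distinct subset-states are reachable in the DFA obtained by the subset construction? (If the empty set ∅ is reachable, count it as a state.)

9

Start state of the DFA: {p}.
{p} --0--> {p,q}  [new]
{p} --1--> {p}  [seen]
{p} --2--> {q,s}  [new]
{p,q} --0--> {p,q,r,s}  [new]
{p,q} --1--> {p,q,s}  [new]
{p,q} --2--> {q,s}  [seen]
{q,s} --0--> {r,s}  [new]
{q,s} --1--> {p,q,r,s}  [seen]
{q,s} --2--> {p,q,r,s}  [seen]
{p,q,r,s} --0--> {p,q,r,s}  [seen]
{p,q,r,s} --1--> {p,q,r,s}  [seen]
{p,q,r,s} --2--> {p,q,r,s}  [seen]
{p,q,s} --0--> {p,q,r,s}  [seen]
{p,q,s} --1--> {p,q,r,s}  [seen]
{p,q,s} --2--> {p,q,r,s}  [seen]
{r,s} --0--> {p,r,s}  [new]
{r,s} --1--> {p,q,r}  [new]
{r,s} --2--> {p,q,r,s}  [seen]
{p,r,s} --0--> {p,q,r,s}  [seen]
{p,r,s} --1--> {p,q,r}  [seen]
{p,r,s} --2--> {p,q,r,s}  [seen]
{p,q,r} --0--> {p,q,r,s}  [seen]
{p,q,r} --1--> {p,q,s}  [seen]
{p,q,r} --2--> {q,r,s}  [new]
{q,r,s} --0--> {p,r,s}  [seen]
{q,r,s} --1--> {p,q,r,s}  [seen]
{q,r,s} --2--> {p,q,r,s}  [seen]
Reachable DFA states: {p}, {p,q}, {q,s}, {p,q,r,s}, {p,q,s}, {r,s}, {p,r,s}, {p,q,r}, {q,r,s}.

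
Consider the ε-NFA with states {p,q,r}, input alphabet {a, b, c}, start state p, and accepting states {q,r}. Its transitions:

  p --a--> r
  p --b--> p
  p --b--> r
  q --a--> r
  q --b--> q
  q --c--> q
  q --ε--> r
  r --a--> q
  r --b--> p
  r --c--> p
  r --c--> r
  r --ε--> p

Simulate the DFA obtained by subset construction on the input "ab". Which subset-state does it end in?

{p,r}

Start: {p}.
δ(p,a) = {r}.
Union: {r}.
ε-closure gives {p,r}.
After a: {p,r}.
δ(p,b) = {p,r}; δ(r,b) = {p}.
Union: {p,r}.
After b: {p,r}.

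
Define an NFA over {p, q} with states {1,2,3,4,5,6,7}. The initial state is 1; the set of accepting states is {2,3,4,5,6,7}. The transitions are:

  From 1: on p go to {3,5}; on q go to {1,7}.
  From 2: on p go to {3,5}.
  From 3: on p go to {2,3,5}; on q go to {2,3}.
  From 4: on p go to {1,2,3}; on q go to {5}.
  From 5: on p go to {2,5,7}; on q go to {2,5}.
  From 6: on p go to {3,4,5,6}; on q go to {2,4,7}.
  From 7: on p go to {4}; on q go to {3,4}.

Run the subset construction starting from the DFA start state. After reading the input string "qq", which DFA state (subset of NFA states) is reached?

{1,3,4,7}

Start: {1}.
δ(1,q) = {1,7}.
Union: {1,7}.
After q: {1,7}.
δ(1,q) = {1,7}; δ(7,q) = {3,4}.
Union: {1,3,4,7}.
After q: {1,3,4,7}.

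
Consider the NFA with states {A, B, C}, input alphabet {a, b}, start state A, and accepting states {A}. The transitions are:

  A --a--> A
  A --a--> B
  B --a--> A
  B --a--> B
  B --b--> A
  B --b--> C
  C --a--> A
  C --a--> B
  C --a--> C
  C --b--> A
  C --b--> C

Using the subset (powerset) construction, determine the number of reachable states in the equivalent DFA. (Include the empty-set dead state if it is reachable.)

5

Start state of the DFA: {A}.
{A} --a--> {A, B}  [new]
{A} --b--> ∅  [new]
{A, B} --a--> {A, B}  [seen]
{A, B} --b--> {A, C}  [new]
∅ --a--> ∅  [seen]
∅ --b--> ∅  [seen]
{A, C} --a--> {A, B, C}  [new]
{A, C} --b--> {A, C}  [seen]
{A, B, C} --a--> {A, B, C}  [seen]
{A, B, C} --b--> {A, C}  [seen]
Reachable DFA states: {A}, {A, B}, ∅, {A, C}, {A, B, C}.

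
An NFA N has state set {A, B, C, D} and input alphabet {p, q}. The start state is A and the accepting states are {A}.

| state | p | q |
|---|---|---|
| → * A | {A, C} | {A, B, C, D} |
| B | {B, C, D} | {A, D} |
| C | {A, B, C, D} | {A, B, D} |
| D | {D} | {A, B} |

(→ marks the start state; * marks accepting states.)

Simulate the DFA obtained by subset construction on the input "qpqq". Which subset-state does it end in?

{A, B, C, D}

Start: {A}.
δ(A,q) = {A, B, C, D}.
Union: {A, B, C, D}.
After q: {A, B, C, D}.
δ(A,p) = {A, C}; δ(B,p) = {B, C, D}; δ(C,p) = {A, B, C, D}; δ(D,p) = {D}.
Union: {A, B, C, D}.
After p: {A, B, C, D}.
δ(A,q) = {A, B, C, D}; δ(B,q) = {A, D}; δ(C,q) = {A, B, D}; δ(D,q) = {A, B}.
Union: {A, B, C, D}.
After q: {A, B, C, D}.
δ(A,q) = {A, B, C, D}; δ(B,q) = {A, D}; δ(C,q) = {A, B, D}; δ(D,q) = {A, B}.
Union: {A, B, C, D}.
After q: {A, B, C, D}.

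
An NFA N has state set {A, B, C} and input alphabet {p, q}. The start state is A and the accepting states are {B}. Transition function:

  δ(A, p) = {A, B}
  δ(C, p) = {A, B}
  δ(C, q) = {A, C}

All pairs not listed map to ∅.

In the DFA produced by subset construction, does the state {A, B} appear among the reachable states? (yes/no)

yes

Start state of the DFA: {A}.
{A} --p--> {A, B}  [new]
{A} --q--> ∅  [new]
{A, B} --p--> {A, B}  [seen]
{A, B} --q--> ∅  [seen]
∅ --p--> ∅  [seen]
∅ --q--> ∅  [seen]
Reachable DFA states: {A}, {A, B}, ∅.
{A, B} is among them.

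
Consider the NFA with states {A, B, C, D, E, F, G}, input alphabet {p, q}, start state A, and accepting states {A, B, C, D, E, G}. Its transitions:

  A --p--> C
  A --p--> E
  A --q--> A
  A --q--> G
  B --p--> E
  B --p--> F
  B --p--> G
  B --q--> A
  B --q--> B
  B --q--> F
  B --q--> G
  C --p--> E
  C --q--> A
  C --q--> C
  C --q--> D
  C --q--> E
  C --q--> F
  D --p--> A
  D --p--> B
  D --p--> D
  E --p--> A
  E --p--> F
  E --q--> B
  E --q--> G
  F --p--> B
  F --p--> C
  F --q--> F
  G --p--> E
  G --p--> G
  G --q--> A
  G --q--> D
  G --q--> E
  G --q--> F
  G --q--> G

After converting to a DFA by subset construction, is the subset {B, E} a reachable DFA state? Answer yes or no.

Start state of the DFA: {A}.
{A} --p--> {C, E}  [new]
{A} --q--> {A, G}  [new]
{C, E} --p--> {A, E, F}  [new]
{C, E} --q--> {A, B, C, D, E, F, G}  [new]
{A, G} --p--> {C, E, G}  [new]
{A, G} --q--> {A, D, E, F, G}  [new]
{A, E, F} --p--> {A, B, C, E, F}  [new]
{A, E, F} --q--> {A, B, F, G}  [new]
{A, B, C, D, E, F, G} --p--> {A, B, C, D, E, F, G}  [seen]
{A, B, C, D, E, F, G} --q--> {A, B, C, D, E, F, G}  [seen]
{C, E, G} --p--> {A, E, F, G}  [new]
{C, E, G} --q--> {A, B, C, D, E, F, G}  [seen]
{A, D, E, F, G} --p--> {A, B, C, D, E, F, G}  [seen]
{A, D, E, F, G} --q--> {A, B, D, E, F, G}  [new]
{A, B, C, E, F} --p--> {A, B, C, E, F, G}  [new]
{A, B, C, E, F} --q--> {A, B, C, D, E, F, G}  [seen]
{A, B, F, G} --p--> {B, C, E, F, G}  [new]
{A, B, F, G} --q--> {A, B, D, E, F, G}  [seen]
{A, E, F, G} --p--> {A, B, C, E, F, G}  [seen]
{A, E, F, G} --q--> {A, B, D, E, F, G}  [seen]
{A, B, D, E, F, G} --p--> {A, B, C, D, E, F, G}  [seen]
{A, B, D, E, F, G} --q--> {A, B, D, E, F, G}  [seen]
{A, B, C, E, F, G} --p--> {A, B, C, E, F, G}  [seen]
{A, B, C, E, F, G} --q--> {A, B, C, D, E, F, G}  [seen]
{B, C, E, F, G} --p--> {A, B, C, E, F, G}  [seen]
{B, C, E, F, G} --q--> {A, B, C, D, E, F, G}  [seen]
Reachable DFA states: {A}, {C, E}, {A, G}, {A, E, F}, {A, B, C, D, E, F, G}, {C, E, G}, {A, D, E, F, G}, {A, B, C, E, F}, {A, B, F, G}, {A, E, F, G}, {A, B, D, E, F, G}, {A, B, C, E, F, G}, {B, C, E, F, G}.
{B, E} is not among them.

no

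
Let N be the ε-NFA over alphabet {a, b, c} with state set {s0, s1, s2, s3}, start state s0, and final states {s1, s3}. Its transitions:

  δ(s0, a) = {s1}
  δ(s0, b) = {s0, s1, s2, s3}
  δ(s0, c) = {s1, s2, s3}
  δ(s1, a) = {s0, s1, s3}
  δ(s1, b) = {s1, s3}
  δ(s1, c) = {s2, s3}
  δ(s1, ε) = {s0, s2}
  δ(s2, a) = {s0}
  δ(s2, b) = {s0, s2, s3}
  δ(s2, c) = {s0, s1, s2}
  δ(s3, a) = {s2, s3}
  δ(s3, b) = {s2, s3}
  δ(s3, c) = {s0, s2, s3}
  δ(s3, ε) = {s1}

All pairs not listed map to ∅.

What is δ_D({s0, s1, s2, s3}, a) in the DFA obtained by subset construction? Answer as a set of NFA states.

δ(s0,a) = {s1}; δ(s1,a) = {s0, s1, s3}; δ(s2,a) = {s0}; δ(s3,a) = {s2, s3}.
Union: {s0, s1, s2, s3}.

{s0, s1, s2, s3}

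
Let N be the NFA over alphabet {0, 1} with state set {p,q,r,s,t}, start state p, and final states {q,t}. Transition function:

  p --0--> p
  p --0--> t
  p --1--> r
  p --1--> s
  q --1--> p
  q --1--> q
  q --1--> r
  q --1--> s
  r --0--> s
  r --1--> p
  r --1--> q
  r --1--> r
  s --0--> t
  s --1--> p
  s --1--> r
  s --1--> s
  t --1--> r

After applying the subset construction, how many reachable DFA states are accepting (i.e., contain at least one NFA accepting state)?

Start state of the DFA: {p}.
{p} --0--> {p,t}  [new]
{p} --1--> {r,s}  [new]
{p,t} --0--> {p,t}  [seen]
{p,t} --1--> {r,s}  [seen]
{r,s} --0--> {s,t}  [new]
{r,s} --1--> {p,q,r,s}  [new]
{s,t} --0--> {t}  [new]
{s,t} --1--> {p,r,s}  [new]
{p,q,r,s} --0--> {p,s,t}  [new]
{p,q,r,s} --1--> {p,q,r,s}  [seen]
{t} --0--> ∅  [new]
{t} --1--> {r}  [new]
{p,r,s} --0--> {p,s,t}  [seen]
{p,r,s} --1--> {p,q,r,s}  [seen]
{p,s,t} --0--> {p,t}  [seen]
{p,s,t} --1--> {p,r,s}  [seen]
∅ --0--> ∅  [seen]
∅ --1--> ∅  [seen]
{r} --0--> {s}  [new]
{r} --1--> {p,q,r}  [new]
{s} --0--> {t}  [seen]
{s} --1--> {p,r,s}  [seen]
{p,q,r} --0--> {p,s,t}  [seen]
{p,q,r} --1--> {p,q,r,s}  [seen]
Reachable DFA states: {p}, {p,t}, {r,s}, {s,t}, {p,q,r,s}, {t}, {p,r,s}, {p,s,t}, ∅, {r}, {s}, {p,q,r}.
Accepting DFA states (contain an NFA accepting state): {p,t}, {s,t}, {p,q,r,s}, {t}, {p,s,t}, {p,q,r}.

6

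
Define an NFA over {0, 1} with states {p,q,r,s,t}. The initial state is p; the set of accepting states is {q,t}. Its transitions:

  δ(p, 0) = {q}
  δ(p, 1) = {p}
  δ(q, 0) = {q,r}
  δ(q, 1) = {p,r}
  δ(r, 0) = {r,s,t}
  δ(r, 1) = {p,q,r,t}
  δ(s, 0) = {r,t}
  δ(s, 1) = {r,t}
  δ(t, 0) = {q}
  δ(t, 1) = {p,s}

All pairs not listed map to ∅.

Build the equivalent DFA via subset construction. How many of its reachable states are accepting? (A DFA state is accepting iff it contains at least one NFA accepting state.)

5

Start state of the DFA: {p}.
{p} --0--> {q}  [new]
{p} --1--> {p}  [seen]
{q} --0--> {q,r}  [new]
{q} --1--> {p,r}  [new]
{q,r} --0--> {q,r,s,t}  [new]
{q,r} --1--> {p,q,r,t}  [new]
{p,r} --0--> {q,r,s,t}  [seen]
{p,r} --1--> {p,q,r,t}  [seen]
{q,r,s,t} --0--> {q,r,s,t}  [seen]
{q,r,s,t} --1--> {p,q,r,s,t}  [new]
{p,q,r,t} --0--> {q,r,s,t}  [seen]
{p,q,r,t} --1--> {p,q,r,s,t}  [seen]
{p,q,r,s,t} --0--> {q,r,s,t}  [seen]
{p,q,r,s,t} --1--> {p,q,r,s,t}  [seen]
Reachable DFA states: {p}, {q}, {q,r}, {p,r}, {q,r,s,t}, {p,q,r,t}, {p,q,r,s,t}.
Accepting DFA states (contain an NFA accepting state): {q}, {q,r}, {q,r,s,t}, {p,q,r,t}, {p,q,r,s,t}.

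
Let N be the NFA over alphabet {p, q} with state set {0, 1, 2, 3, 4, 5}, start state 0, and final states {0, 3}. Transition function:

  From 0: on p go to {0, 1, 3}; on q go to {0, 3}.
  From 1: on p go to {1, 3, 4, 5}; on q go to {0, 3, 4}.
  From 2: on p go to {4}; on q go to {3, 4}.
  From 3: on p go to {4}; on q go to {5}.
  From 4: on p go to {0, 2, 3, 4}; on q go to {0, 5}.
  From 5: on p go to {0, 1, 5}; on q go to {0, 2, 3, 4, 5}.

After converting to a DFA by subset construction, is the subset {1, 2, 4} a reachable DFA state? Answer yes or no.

no

Start state of the DFA: {0}.
{0} --p--> {0, 1, 3}  [new]
{0} --q--> {0, 3}  [new]
{0, 1, 3} --p--> {0, 1, 3, 4, 5}  [new]
{0, 1, 3} --q--> {0, 3, 4, 5}  [new]
{0, 3} --p--> {0, 1, 3, 4}  [new]
{0, 3} --q--> {0, 3, 5}  [new]
{0, 1, 3, 4, 5} --p--> {0, 1, 2, 3, 4, 5}  [new]
{0, 1, 3, 4, 5} --q--> {0, 2, 3, 4, 5}  [new]
{0, 3, 4, 5} --p--> {0, 1, 2, 3, 4, 5}  [seen]
{0, 3, 4, 5} --q--> {0, 2, 3, 4, 5}  [seen]
{0, 1, 3, 4} --p--> {0, 1, 2, 3, 4, 5}  [seen]
{0, 1, 3, 4} --q--> {0, 3, 4, 5}  [seen]
{0, 3, 5} --p--> {0, 1, 3, 4, 5}  [seen]
{0, 3, 5} --q--> {0, 2, 3, 4, 5}  [seen]
{0, 1, 2, 3, 4, 5} --p--> {0, 1, 2, 3, 4, 5}  [seen]
{0, 1, 2, 3, 4, 5} --q--> {0, 2, 3, 4, 5}  [seen]
{0, 2, 3, 4, 5} --p--> {0, 1, 2, 3, 4, 5}  [seen]
{0, 2, 3, 4, 5} --q--> {0, 2, 3, 4, 5}  [seen]
Reachable DFA states: {0}, {0, 1, 3}, {0, 3}, {0, 1, 3, 4, 5}, {0, 3, 4, 5}, {0, 1, 3, 4}, {0, 3, 5}, {0, 1, 2, 3, 4, 5}, {0, 2, 3, 4, 5}.
{1, 2, 4} is not among them.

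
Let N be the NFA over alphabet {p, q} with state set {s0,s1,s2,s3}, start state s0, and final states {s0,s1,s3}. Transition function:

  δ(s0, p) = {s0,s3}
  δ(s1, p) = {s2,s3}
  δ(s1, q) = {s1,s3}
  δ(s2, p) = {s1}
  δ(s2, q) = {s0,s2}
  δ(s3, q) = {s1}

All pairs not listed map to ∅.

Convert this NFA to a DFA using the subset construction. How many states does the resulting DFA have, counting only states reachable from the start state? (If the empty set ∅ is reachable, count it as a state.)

Start state of the DFA: {s0}.
{s0} --p--> {s0,s3}  [new]
{s0} --q--> ∅  [new]
{s0,s3} --p--> {s0,s3}  [seen]
{s0,s3} --q--> {s1}  [new]
∅ --p--> ∅  [seen]
∅ --q--> ∅  [seen]
{s1} --p--> {s2,s3}  [new]
{s1} --q--> {s1,s3}  [new]
{s2,s3} --p--> {s1}  [seen]
{s2,s3} --q--> {s0,s1,s2}  [new]
{s1,s3} --p--> {s2,s3}  [seen]
{s1,s3} --q--> {s1,s3}  [seen]
{s0,s1,s2} --p--> {s0,s1,s2,s3}  [new]
{s0,s1,s2} --q--> {s0,s1,s2,s3}  [seen]
{s0,s1,s2,s3} --p--> {s0,s1,s2,s3}  [seen]
{s0,s1,s2,s3} --q--> {s0,s1,s2,s3}  [seen]
Reachable DFA states: {s0}, {s0,s3}, ∅, {s1}, {s2,s3}, {s1,s3}, {s0,s1,s2}, {s0,s1,s2,s3}.

8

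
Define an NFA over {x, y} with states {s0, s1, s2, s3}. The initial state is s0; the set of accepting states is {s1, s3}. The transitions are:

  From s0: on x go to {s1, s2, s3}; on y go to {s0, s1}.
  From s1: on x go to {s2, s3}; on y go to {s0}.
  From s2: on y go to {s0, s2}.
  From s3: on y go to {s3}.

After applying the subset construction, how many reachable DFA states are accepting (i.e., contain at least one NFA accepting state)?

Start state of the DFA: {s0}.
{s0} --x--> {s1, s2, s3}  [new]
{s0} --y--> {s0, s1}  [new]
{s1, s2, s3} --x--> {s2, s3}  [new]
{s1, s2, s3} --y--> {s0, s2, s3}  [new]
{s0, s1} --x--> {s1, s2, s3}  [seen]
{s0, s1} --y--> {s0, s1}  [seen]
{s2, s3} --x--> ∅  [new]
{s2, s3} --y--> {s0, s2, s3}  [seen]
{s0, s2, s3} --x--> {s1, s2, s3}  [seen]
{s0, s2, s3} --y--> {s0, s1, s2, s3}  [new]
∅ --x--> ∅  [seen]
∅ --y--> ∅  [seen]
{s0, s1, s2, s3} --x--> {s1, s2, s3}  [seen]
{s0, s1, s2, s3} --y--> {s0, s1, s2, s3}  [seen]
Reachable DFA states: {s0}, {s1, s2, s3}, {s0, s1}, {s2, s3}, {s0, s2, s3}, ∅, {s0, s1, s2, s3}.
Accepting DFA states (contain an NFA accepting state): {s1, s2, s3}, {s0, s1}, {s2, s3}, {s0, s2, s3}, {s0, s1, s2, s3}.

5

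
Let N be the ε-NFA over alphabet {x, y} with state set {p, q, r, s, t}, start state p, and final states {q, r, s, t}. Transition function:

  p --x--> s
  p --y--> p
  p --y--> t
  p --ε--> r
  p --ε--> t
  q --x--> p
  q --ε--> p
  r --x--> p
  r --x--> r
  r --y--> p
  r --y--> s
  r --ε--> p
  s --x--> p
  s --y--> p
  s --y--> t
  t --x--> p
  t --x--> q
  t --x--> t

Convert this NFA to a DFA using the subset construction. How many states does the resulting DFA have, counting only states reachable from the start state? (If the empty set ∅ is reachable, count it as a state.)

3

Start state of the DFA: {p, r, t} (ε-closure of the NFA start).
{p, r, t} --x--> {p, q, r, s, t}  [new]
{p, r, t} --y--> {p, r, s, t}  [new]
{p, q, r, s, t} --x--> {p, q, r, s, t}  [seen]
{p, q, r, s, t} --y--> {p, r, s, t}  [seen]
{p, r, s, t} --x--> {p, q, r, s, t}  [seen]
{p, r, s, t} --y--> {p, r, s, t}  [seen]
Reachable DFA states: {p, r, t}, {p, q, r, s, t}, {p, r, s, t}.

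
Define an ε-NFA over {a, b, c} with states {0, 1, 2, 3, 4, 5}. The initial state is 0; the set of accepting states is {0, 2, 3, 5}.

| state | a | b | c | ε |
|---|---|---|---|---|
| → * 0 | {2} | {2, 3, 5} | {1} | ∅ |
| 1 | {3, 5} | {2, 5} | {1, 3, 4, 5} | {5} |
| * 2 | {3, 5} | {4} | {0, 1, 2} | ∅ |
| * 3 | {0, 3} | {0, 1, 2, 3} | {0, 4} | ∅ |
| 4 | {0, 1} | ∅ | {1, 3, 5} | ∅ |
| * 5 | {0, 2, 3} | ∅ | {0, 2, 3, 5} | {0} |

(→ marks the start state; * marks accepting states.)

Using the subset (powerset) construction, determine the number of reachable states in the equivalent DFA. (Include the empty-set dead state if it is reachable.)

Start state of the DFA: {0} (ε-closure of the NFA start).
{0} --a--> {2}  [new]
{0} --b--> {0, 2, 3, 5}  [new]
{0} --c--> {0, 1, 5}  [new]
{2} --a--> {0, 3, 5}  [new]
{2} --b--> {4}  [new]
{2} --c--> {0, 1, 2, 5}  [new]
{0, 2, 3, 5} --a--> {0, 2, 3, 5}  [seen]
{0, 2, 3, 5} --b--> {0, 1, 2, 3, 4, 5}  [new]
{0, 2, 3, 5} --c--> {0, 1, 2, 3, 4, 5}  [seen]
{0, 1, 5} --a--> {0, 2, 3, 5}  [seen]
{0, 1, 5} --b--> {0, 2, 3, 5}  [seen]
{0, 1, 5} --c--> {0, 1, 2, 3, 4, 5}  [seen]
{0, 3, 5} --a--> {0, 2, 3}  [new]
{0, 3, 5} --b--> {0, 1, 2, 3, 5}  [new]
{0, 3, 5} --c--> {0, 1, 2, 3, 4, 5}  [seen]
{4} --a--> {0, 1, 5}  [seen]
{4} --b--> ∅  [new]
{4} --c--> {0, 1, 3, 5}  [new]
{0, 1, 2, 5} --a--> {0, 2, 3, 5}  [seen]
{0, 1, 2, 5} --b--> {0, 2, 3, 4, 5}  [new]
{0, 1, 2, 5} --c--> {0, 1, 2, 3, 4, 5}  [seen]
{0, 1, 2, 3, 4, 5} --a--> {0, 1, 2, 3, 5}  [seen]
{0, 1, 2, 3, 4, 5} --b--> {0, 1, 2, 3, 4, 5}  [seen]
{0, 1, 2, 3, 4, 5} --c--> {0, 1, 2, 3, 4, 5}  [seen]
{0, 2, 3} --a--> {0, 2, 3, 5}  [seen]
{0, 2, 3} --b--> {0, 1, 2, 3, 4, 5}  [seen]
{0, 2, 3} --c--> {0, 1, 2, 4, 5}  [new]
{0, 1, 2, 3, 5} --a--> {0, 2, 3, 5}  [seen]
{0, 1, 2, 3, 5} --b--> {0, 1, 2, 3, 4, 5}  [seen]
{0, 1, 2, 3, 5} --c--> {0, 1, 2, 3, 4, 5}  [seen]
∅ --a--> ∅  [seen]
∅ --b--> ∅  [seen]
∅ --c--> ∅  [seen]
{0, 1, 3, 5} --a--> {0, 2, 3, 5}  [seen]
{0, 1, 3, 5} --b--> {0, 1, 2, 3, 5}  [seen]
{0, 1, 3, 5} --c--> {0, 1, 2, 3, 4, 5}  [seen]
{0, 2, 3, 4, 5} --a--> {0, 1, 2, 3, 5}  [seen]
{0, 2, 3, 4, 5} --b--> {0, 1, 2, 3, 4, 5}  [seen]
{0, 2, 3, 4, 5} --c--> {0, 1, 2, 3, 4, 5}  [seen]
{0, 1, 2, 4, 5} --a--> {0, 1, 2, 3, 5}  [seen]
{0, 1, 2, 4, 5} --b--> {0, 2, 3, 4, 5}  [seen]
{0, 1, 2, 4, 5} --c--> {0, 1, 2, 3, 4, 5}  [seen]
Reachable DFA states: {0}, {2}, {0, 2, 3, 5}, {0, 1, 5}, {0, 3, 5}, {4}, {0, 1, 2, 5}, {0, 1, 2, 3, 4, 5}, {0, 2, 3}, {0, 1, 2, 3, 5}, ∅, {0, 1, 3, 5}, {0, 2, 3, 4, 5}, {0, 1, 2, 4, 5}.

14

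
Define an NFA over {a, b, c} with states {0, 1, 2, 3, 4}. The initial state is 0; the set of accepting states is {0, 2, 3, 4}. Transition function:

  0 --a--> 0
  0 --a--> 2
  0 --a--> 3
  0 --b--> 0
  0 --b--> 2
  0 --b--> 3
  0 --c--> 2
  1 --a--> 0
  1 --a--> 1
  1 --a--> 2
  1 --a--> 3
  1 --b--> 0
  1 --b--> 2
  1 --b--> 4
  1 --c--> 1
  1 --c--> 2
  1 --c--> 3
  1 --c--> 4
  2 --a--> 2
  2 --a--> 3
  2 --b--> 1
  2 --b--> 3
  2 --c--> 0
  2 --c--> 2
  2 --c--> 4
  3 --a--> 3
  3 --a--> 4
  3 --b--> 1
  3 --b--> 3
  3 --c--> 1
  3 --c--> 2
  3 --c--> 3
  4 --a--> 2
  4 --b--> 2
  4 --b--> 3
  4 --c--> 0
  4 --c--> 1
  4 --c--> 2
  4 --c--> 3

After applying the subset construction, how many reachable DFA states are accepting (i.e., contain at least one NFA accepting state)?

Start state of the DFA: {0}.
{0} --a--> {0, 2, 3}  [new]
{0} --b--> {0, 2, 3}  [seen]
{0} --c--> {2}  [new]
{0, 2, 3} --a--> {0, 2, 3, 4}  [new]
{0, 2, 3} --b--> {0, 1, 2, 3}  [new]
{0, 2, 3} --c--> {0, 1, 2, 3, 4}  [new]
{2} --a--> {2, 3}  [new]
{2} --b--> {1, 3}  [new]
{2} --c--> {0, 2, 4}  [new]
{0, 2, 3, 4} --a--> {0, 2, 3, 4}  [seen]
{0, 2, 3, 4} --b--> {0, 1, 2, 3}  [seen]
{0, 2, 3, 4} --c--> {0, 1, 2, 3, 4}  [seen]
{0, 1, 2, 3} --a--> {0, 1, 2, 3, 4}  [seen]
{0, 1, 2, 3} --b--> {0, 1, 2, 3, 4}  [seen]
{0, 1, 2, 3} --c--> {0, 1, 2, 3, 4}  [seen]
{0, 1, 2, 3, 4} --a--> {0, 1, 2, 3, 4}  [seen]
{0, 1, 2, 3, 4} --b--> {0, 1, 2, 3, 4}  [seen]
{0, 1, 2, 3, 4} --c--> {0, 1, 2, 3, 4}  [seen]
{2, 3} --a--> {2, 3, 4}  [new]
{2, 3} --b--> {1, 3}  [seen]
{2, 3} --c--> {0, 1, 2, 3, 4}  [seen]
{1, 3} --a--> {0, 1, 2, 3, 4}  [seen]
{1, 3} --b--> {0, 1, 2, 3, 4}  [seen]
{1, 3} --c--> {1, 2, 3, 4}  [new]
{0, 2, 4} --a--> {0, 2, 3}  [seen]
{0, 2, 4} --b--> {0, 1, 2, 3}  [seen]
{0, 2, 4} --c--> {0, 1, 2, 3, 4}  [seen]
{2, 3, 4} --a--> {2, 3, 4}  [seen]
{2, 3, 4} --b--> {1, 2, 3}  [new]
{2, 3, 4} --c--> {0, 1, 2, 3, 4}  [seen]
{1, 2, 3, 4} --a--> {0, 1, 2, 3, 4}  [seen]
{1, 2, 3, 4} --b--> {0, 1, 2, 3, 4}  [seen]
{1, 2, 3, 4} --c--> {0, 1, 2, 3, 4}  [seen]
{1, 2, 3} --a--> {0, 1, 2, 3, 4}  [seen]
{1, 2, 3} --b--> {0, 1, 2, 3, 4}  [seen]
{1, 2, 3} --c--> {0, 1, 2, 3, 4}  [seen]
Reachable DFA states: {0}, {0, 2, 3}, {2}, {0, 2, 3, 4}, {0, 1, 2, 3}, {0, 1, 2, 3, 4}, {2, 3}, {1, 3}, {0, 2, 4}, {2, 3, 4}, {1, 2, 3, 4}, {1, 2, 3}.
Accepting DFA states (contain an NFA accepting state): {0}, {0, 2, 3}, {2}, {0, 2, 3, 4}, {0, 1, 2, 3}, {0, 1, 2, 3, 4}, {2, 3}, {1, 3}, {0, 2, 4}, {2, 3, 4}, {1, 2, 3, 4}, {1, 2, 3}.

12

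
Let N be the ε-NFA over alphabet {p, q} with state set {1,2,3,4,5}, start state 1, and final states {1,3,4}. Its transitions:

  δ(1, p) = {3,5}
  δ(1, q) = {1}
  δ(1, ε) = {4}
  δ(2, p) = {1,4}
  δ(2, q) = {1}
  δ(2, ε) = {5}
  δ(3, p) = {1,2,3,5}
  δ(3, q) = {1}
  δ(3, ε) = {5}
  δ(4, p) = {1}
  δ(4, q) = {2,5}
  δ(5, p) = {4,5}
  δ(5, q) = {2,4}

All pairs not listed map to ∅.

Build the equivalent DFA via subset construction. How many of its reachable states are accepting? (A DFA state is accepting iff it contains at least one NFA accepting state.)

4

Start state of the DFA: {1,4} (ε-closure of the NFA start).
{1,4} --p--> {1,3,4,5}  [new]
{1,4} --q--> {1,2,4,5}  [new]
{1,3,4,5} --p--> {1,2,3,4,5}  [new]
{1,3,4,5} --q--> {1,2,4,5}  [seen]
{1,2,4,5} --p--> {1,3,4,5}  [seen]
{1,2,4,5} --q--> {1,2,4,5}  [seen]
{1,2,3,4,5} --p--> {1,2,3,4,5}  [seen]
{1,2,3,4,5} --q--> {1,2,4,5}  [seen]
Reachable DFA states: {1,4}, {1,3,4,5}, {1,2,4,5}, {1,2,3,4,5}.
Accepting DFA states (contain an NFA accepting state): {1,4}, {1,3,4,5}, {1,2,4,5}, {1,2,3,4,5}.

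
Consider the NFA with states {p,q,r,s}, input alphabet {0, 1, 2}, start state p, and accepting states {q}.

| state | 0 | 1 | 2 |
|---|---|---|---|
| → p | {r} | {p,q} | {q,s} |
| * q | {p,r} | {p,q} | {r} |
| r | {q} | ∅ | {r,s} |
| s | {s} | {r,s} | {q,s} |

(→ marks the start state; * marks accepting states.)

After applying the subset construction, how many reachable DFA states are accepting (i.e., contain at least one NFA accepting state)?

7

Start state of the DFA: {p}.
{p} --0--> {r}  [new]
{p} --1--> {p,q}  [new]
{p} --2--> {q,s}  [new]
{r} --0--> {q}  [new]
{r} --1--> ∅  [new]
{r} --2--> {r,s}  [new]
{p,q} --0--> {p,r}  [new]
{p,q} --1--> {p,q}  [seen]
{p,q} --2--> {q,r,s}  [new]
{q,s} --0--> {p,r,s}  [new]
{q,s} --1--> {p,q,r,s}  [new]
{q,s} --2--> {q,r,s}  [seen]
{q} --0--> {p,r}  [seen]
{q} --1--> {p,q}  [seen]
{q} --2--> {r}  [seen]
∅ --0--> ∅  [seen]
∅ --1--> ∅  [seen]
∅ --2--> ∅  [seen]
{r,s} --0--> {q,s}  [seen]
{r,s} --1--> {r,s}  [seen]
{r,s} --2--> {q,r,s}  [seen]
{p,r} --0--> {q,r}  [new]
{p,r} --1--> {p,q}  [seen]
{p,r} --2--> {q,r,s}  [seen]
{q,r,s} --0--> {p,q,r,s}  [seen]
{q,r,s} --1--> {p,q,r,s}  [seen]
{q,r,s} --2--> {q,r,s}  [seen]
{p,r,s} --0--> {q,r,s}  [seen]
{p,r,s} --1--> {p,q,r,s}  [seen]
{p,r,s} --2--> {q,r,s}  [seen]
{p,q,r,s} --0--> {p,q,r,s}  [seen]
{p,q,r,s} --1--> {p,q,r,s}  [seen]
{p,q,r,s} --2--> {q,r,s}  [seen]
{q,r} --0--> {p,q,r}  [new]
{q,r} --1--> {p,q}  [seen]
{q,r} --2--> {r,s}  [seen]
{p,q,r} --0--> {p,q,r}  [seen]
{p,q,r} --1--> {p,q}  [seen]
{p,q,r} --2--> {q,r,s}  [seen]
Reachable DFA states: {p}, {r}, {p,q}, {q,s}, {q}, ∅, {r,s}, {p,r}, {q,r,s}, {p,r,s}, {p,q,r,s}, {q,r}, {p,q,r}.
Accepting DFA states (contain an NFA accepting state): {p,q}, {q,s}, {q}, {q,r,s}, {p,q,r,s}, {q,r}, {p,q,r}.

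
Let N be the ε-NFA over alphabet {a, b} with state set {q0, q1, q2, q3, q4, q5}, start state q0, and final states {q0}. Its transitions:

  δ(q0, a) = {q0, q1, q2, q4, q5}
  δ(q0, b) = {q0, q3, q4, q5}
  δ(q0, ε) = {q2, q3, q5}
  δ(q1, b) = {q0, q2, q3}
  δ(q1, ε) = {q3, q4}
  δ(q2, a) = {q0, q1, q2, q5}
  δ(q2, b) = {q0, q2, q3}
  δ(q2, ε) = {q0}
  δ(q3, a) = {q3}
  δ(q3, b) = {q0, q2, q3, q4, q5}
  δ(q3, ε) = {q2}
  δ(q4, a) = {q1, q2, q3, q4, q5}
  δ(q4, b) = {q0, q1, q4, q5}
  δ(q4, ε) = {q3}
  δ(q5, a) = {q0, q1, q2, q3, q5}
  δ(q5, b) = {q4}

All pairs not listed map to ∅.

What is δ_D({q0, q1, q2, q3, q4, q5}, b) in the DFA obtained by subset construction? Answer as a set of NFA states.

δ(q0,b) = {q0, q3, q4, q5}; δ(q1,b) = {q0, q2, q3}; δ(q2,b) = {q0, q2, q3}; δ(q3,b) = {q0, q2, q3, q4, q5}; δ(q4,b) = {q0, q1, q4, q5}; δ(q5,b) = {q4}.
Union: {q0, q1, q2, q3, q4, q5}.

{q0, q1, q2, q3, q4, q5}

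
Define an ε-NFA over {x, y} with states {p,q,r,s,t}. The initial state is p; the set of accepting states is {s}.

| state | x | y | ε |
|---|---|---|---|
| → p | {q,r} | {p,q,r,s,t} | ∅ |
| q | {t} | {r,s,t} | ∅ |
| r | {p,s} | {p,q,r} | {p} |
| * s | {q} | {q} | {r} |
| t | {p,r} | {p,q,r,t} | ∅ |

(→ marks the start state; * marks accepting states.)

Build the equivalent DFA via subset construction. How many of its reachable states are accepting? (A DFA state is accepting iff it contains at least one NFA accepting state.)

Start state of the DFA: {p} (ε-closure of the NFA start).
{p} --x--> {p,q,r}  [new]
{p} --y--> {p,q,r,s,t}  [new]
{p,q,r} --x--> {p,q,r,s,t}  [seen]
{p,q,r} --y--> {p,q,r,s,t}  [seen]
{p,q,r,s,t} --x--> {p,q,r,s,t}  [seen]
{p,q,r,s,t} --y--> {p,q,r,s,t}  [seen]
Reachable DFA states: {p}, {p,q,r}, {p,q,r,s,t}.
Accepting DFA states (contain an NFA accepting state): {p,q,r,s,t}.

1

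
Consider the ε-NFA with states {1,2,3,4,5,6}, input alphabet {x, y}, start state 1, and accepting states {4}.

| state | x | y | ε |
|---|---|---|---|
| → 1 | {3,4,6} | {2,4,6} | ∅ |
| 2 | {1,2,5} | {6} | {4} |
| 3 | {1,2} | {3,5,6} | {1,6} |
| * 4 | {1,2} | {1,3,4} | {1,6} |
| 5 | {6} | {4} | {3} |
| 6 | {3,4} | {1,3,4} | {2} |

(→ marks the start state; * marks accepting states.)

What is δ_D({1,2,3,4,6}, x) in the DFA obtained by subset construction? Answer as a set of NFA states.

{1,2,3,4,5,6}

δ(1,x) = {3,4,6}; δ(2,x) = {1,2,5}; δ(3,x) = {1,2}; δ(4,x) = {1,2}; δ(6,x) = {3,4}.
Union: {1,2,3,4,5,6}.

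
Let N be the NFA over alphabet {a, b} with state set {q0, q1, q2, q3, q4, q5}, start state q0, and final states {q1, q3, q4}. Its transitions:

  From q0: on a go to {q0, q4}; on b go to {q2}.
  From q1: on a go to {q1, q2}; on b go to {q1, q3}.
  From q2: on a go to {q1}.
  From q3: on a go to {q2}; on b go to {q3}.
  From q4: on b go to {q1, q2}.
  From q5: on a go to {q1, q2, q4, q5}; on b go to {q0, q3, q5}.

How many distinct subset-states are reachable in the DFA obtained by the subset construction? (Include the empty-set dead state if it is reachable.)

7

Start state of the DFA: {q0}.
{q0} --a--> {q0, q4}  [new]
{q0} --b--> {q2}  [new]
{q0, q4} --a--> {q0, q4}  [seen]
{q0, q4} --b--> {q1, q2}  [new]
{q2} --a--> {q1}  [new]
{q2} --b--> ∅  [new]
{q1, q2} --a--> {q1, q2}  [seen]
{q1, q2} --b--> {q1, q3}  [new]
{q1} --a--> {q1, q2}  [seen]
{q1} --b--> {q1, q3}  [seen]
∅ --a--> ∅  [seen]
∅ --b--> ∅  [seen]
{q1, q3} --a--> {q1, q2}  [seen]
{q1, q3} --b--> {q1, q3}  [seen]
Reachable DFA states: {q0}, {q0, q4}, {q2}, {q1, q2}, {q1}, ∅, {q1, q3}.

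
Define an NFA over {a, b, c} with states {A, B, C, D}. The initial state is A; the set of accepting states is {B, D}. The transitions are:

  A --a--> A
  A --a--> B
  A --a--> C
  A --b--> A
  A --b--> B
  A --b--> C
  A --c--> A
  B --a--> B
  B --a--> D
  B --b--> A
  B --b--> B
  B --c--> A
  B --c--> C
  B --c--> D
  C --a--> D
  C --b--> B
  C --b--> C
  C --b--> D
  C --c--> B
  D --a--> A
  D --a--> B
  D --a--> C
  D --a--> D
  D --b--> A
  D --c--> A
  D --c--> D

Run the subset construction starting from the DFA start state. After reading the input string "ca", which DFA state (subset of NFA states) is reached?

Start: {A}.
δ(A,c) = {A}.
Union: {A}.
After c: {A}.
δ(A,a) = {A, B, C}.
Union: {A, B, C}.
After a: {A, B, C}.

{A, B, C}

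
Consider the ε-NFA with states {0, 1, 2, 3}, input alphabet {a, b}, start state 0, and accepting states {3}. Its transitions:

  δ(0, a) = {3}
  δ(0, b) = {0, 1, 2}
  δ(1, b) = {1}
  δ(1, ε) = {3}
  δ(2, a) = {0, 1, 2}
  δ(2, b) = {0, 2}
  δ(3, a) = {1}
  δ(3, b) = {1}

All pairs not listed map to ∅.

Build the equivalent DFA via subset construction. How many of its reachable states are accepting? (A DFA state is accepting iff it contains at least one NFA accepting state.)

Start state of the DFA: {0} (ε-closure of the NFA start).
{0} --a--> {3}  [new]
{0} --b--> {0, 1, 2, 3}  [new]
{3} --a--> {1, 3}  [new]
{3} --b--> {1, 3}  [seen]
{0, 1, 2, 3} --a--> {0, 1, 2, 3}  [seen]
{0, 1, 2, 3} --b--> {0, 1, 2, 3}  [seen]
{1, 3} --a--> {1, 3}  [seen]
{1, 3} --b--> {1, 3}  [seen]
Reachable DFA states: {0}, {3}, {0, 1, 2, 3}, {1, 3}.
Accepting DFA states (contain an NFA accepting state): {3}, {0, 1, 2, 3}, {1, 3}.

3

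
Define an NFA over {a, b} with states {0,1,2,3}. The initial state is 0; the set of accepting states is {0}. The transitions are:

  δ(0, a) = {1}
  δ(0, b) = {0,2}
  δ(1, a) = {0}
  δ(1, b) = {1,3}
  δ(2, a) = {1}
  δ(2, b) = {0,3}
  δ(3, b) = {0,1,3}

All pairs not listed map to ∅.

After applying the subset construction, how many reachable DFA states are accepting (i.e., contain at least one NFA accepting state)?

6

Start state of the DFA: {0}.
{0} --a--> {1}  [new]
{0} --b--> {0,2}  [new]
{1} --a--> {0}  [seen]
{1} --b--> {1,3}  [new]
{0,2} --a--> {1}  [seen]
{0,2} --b--> {0,2,3}  [new]
{1,3} --a--> {0}  [seen]
{1,3} --b--> {0,1,3}  [new]
{0,2,3} --a--> {1}  [seen]
{0,2,3} --b--> {0,1,2,3}  [new]
{0,1,3} --a--> {0,1}  [new]
{0,1,3} --b--> {0,1,2,3}  [seen]
{0,1,2,3} --a--> {0,1}  [seen]
{0,1,2,3} --b--> {0,1,2,3}  [seen]
{0,1} --a--> {0,1}  [seen]
{0,1} --b--> {0,1,2,3}  [seen]
Reachable DFA states: {0}, {1}, {0,2}, {1,3}, {0,2,3}, {0,1,3}, {0,1,2,3}, {0,1}.
Accepting DFA states (contain an NFA accepting state): {0}, {0,2}, {0,2,3}, {0,1,3}, {0,1,2,3}, {0,1}.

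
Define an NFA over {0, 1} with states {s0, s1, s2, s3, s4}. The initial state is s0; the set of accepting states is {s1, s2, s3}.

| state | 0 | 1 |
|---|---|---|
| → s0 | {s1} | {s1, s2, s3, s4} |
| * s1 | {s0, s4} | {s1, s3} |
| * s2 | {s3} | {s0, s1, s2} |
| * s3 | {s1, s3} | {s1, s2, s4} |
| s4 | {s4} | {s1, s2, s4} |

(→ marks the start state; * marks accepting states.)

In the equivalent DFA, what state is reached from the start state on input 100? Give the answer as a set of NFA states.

{s0, s1, s3, s4}

Start: {s0}.
δ(s0,1) = {s1, s2, s3, s4}.
Union: {s1, s2, s3, s4}.
After 1: {s1, s2, s3, s4}.
δ(s1,0) = {s0, s4}; δ(s2,0) = {s3}; δ(s3,0) = {s1, s3}; δ(s4,0) = {s4}.
Union: {s0, s1, s3, s4}.
After 0: {s0, s1, s3, s4}.
δ(s0,0) = {s1}; δ(s1,0) = {s0, s4}; δ(s3,0) = {s1, s3}; δ(s4,0) = {s4}.
Union: {s0, s1, s3, s4}.
After 0: {s0, s1, s3, s4}.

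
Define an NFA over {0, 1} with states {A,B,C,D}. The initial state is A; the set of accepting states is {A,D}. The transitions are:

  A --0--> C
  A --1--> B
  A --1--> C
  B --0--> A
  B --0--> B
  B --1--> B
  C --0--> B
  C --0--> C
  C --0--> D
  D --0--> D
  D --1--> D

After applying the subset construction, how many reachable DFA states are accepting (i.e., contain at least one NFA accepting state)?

7

Start state of the DFA: {A}.
{A} --0--> {C}  [new]
{A} --1--> {B,C}  [new]
{C} --0--> {B,C,D}  [new]
{C} --1--> ∅  [new]
{B,C} --0--> {A,B,C,D}  [new]
{B,C} --1--> {B}  [new]
{B,C,D} --0--> {A,B,C,D}  [seen]
{B,C,D} --1--> {B,D}  [new]
∅ --0--> ∅  [seen]
∅ --1--> ∅  [seen]
{A,B,C,D} --0--> {A,B,C,D}  [seen]
{A,B,C,D} --1--> {B,C,D}  [seen]
{B} --0--> {A,B}  [new]
{B} --1--> {B}  [seen]
{B,D} --0--> {A,B,D}  [new]
{B,D} --1--> {B,D}  [seen]
{A,B} --0--> {A,B,C}  [new]
{A,B} --1--> {B,C}  [seen]
{A,B,D} --0--> {A,B,C,D}  [seen]
{A,B,D} --1--> {B,C,D}  [seen]
{A,B,C} --0--> {A,B,C,D}  [seen]
{A,B,C} --1--> {B,C}  [seen]
Reachable DFA states: {A}, {C}, {B,C}, {B,C,D}, ∅, {A,B,C,D}, {B}, {B,D}, {A,B}, {A,B,D}, {A,B,C}.
Accepting DFA states (contain an NFA accepting state): {A}, {B,C,D}, {A,B,C,D}, {B,D}, {A,B}, {A,B,D}, {A,B,C}.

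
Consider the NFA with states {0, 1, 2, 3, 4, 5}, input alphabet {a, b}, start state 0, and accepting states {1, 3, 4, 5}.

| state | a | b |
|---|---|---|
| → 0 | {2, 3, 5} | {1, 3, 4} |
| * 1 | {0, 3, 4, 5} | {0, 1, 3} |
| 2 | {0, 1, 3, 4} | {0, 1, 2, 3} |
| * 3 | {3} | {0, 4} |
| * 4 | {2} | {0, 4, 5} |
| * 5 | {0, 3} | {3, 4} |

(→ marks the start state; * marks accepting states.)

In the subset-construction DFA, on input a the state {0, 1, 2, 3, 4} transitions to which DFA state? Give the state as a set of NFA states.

δ(0,a) = {2, 3, 5}; δ(1,a) = {0, 3, 4, 5}; δ(2,a) = {0, 1, 3, 4}; δ(3,a) = {3}; δ(4,a) = {2}.
Union: {0, 1, 2, 3, 4, 5}.

{0, 1, 2, 3, 4, 5}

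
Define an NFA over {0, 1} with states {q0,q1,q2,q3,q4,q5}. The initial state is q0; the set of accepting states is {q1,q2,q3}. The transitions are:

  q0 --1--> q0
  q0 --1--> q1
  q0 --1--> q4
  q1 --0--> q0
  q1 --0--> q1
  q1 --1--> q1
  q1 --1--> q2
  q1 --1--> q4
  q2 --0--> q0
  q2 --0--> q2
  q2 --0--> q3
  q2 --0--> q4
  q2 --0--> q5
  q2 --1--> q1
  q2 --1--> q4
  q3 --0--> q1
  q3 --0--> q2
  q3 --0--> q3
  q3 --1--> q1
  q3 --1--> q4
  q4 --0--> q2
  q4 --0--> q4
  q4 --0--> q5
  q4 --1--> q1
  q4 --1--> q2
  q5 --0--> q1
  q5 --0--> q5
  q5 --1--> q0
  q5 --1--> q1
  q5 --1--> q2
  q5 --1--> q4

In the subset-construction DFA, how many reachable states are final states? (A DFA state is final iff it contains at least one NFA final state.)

4

Start state of the DFA: {q0}.
{q0} --0--> ∅  [new]
{q0} --1--> {q0,q1,q4}  [new]
∅ --0--> ∅  [seen]
∅ --1--> ∅  [seen]
{q0,q1,q4} --0--> {q0,q1,q2,q4,q5}  [new]
{q0,q1,q4} --1--> {q0,q1,q2,q4}  [new]
{q0,q1,q2,q4,q5} --0--> {q0,q1,q2,q3,q4,q5}  [new]
{q0,q1,q2,q4,q5} --1--> {q0,q1,q2,q4}  [seen]
{q0,q1,q2,q4} --0--> {q0,q1,q2,q3,q4,q5}  [seen]
{q0,q1,q2,q4} --1--> {q0,q1,q2,q4}  [seen]
{q0,q1,q2,q3,q4,q5} --0--> {q0,q1,q2,q3,q4,q5}  [seen]
{q0,q1,q2,q3,q4,q5} --1--> {q0,q1,q2,q4}  [seen]
Reachable DFA states: {q0}, ∅, {q0,q1,q4}, {q0,q1,q2,q4,q5}, {q0,q1,q2,q4}, {q0,q1,q2,q3,q4,q5}.
Accepting DFA states (contain an NFA accepting state): {q0,q1,q4}, {q0,q1,q2,q4,q5}, {q0,q1,q2,q4}, {q0,q1,q2,q3,q4,q5}.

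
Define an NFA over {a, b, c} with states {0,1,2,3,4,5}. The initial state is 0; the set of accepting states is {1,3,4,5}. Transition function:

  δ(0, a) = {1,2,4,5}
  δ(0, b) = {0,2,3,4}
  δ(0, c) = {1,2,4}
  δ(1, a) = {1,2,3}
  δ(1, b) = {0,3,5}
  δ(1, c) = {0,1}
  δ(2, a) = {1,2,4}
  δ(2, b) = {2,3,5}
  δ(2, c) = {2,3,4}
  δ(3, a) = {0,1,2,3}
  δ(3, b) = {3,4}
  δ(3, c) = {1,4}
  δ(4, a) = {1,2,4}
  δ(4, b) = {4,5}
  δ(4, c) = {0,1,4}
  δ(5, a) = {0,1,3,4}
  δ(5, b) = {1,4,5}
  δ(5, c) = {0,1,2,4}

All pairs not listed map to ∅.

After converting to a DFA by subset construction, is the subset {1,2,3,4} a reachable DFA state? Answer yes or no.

Start state of the DFA: {0}.
{0} --a--> {1,2,4,5}  [new]
{0} --b--> {0,2,3,4}  [new]
{0} --c--> {1,2,4}  [new]
{1,2,4,5} --a--> {0,1,2,3,4}  [new]
{1,2,4,5} --b--> {0,1,2,3,4,5}  [new]
{1,2,4,5} --c--> {0,1,2,3,4}  [seen]
{0,2,3,4} --a--> {0,1,2,3,4,5}  [seen]
{0,2,3,4} --b--> {0,2,3,4,5}  [new]
{0,2,3,4} --c--> {0,1,2,3,4}  [seen]
{1,2,4} --a--> {1,2,3,4}  [new]
{1,2,4} --b--> {0,2,3,4,5}  [seen]
{1,2,4} --c--> {0,1,2,3,4}  [seen]
{0,1,2,3,4} --a--> {0,1,2,3,4,5}  [seen]
{0,1,2,3,4} --b--> {0,2,3,4,5}  [seen]
{0,1,2,3,4} --c--> {0,1,2,3,4}  [seen]
{0,1,2,3,4,5} --a--> {0,1,2,3,4,5}  [seen]
{0,1,2,3,4,5} --b--> {0,1,2,3,4,5}  [seen]
{0,1,2,3,4,5} --c--> {0,1,2,3,4}  [seen]
{0,2,3,4,5} --a--> {0,1,2,3,4,5}  [seen]
{0,2,3,4,5} --b--> {0,1,2,3,4,5}  [seen]
{0,2,3,4,5} --c--> {0,1,2,3,4}  [seen]
{1,2,3,4} --a--> {0,1,2,3,4}  [seen]
{1,2,3,4} --b--> {0,2,3,4,5}  [seen]
{1,2,3,4} --c--> {0,1,2,3,4}  [seen]
Reachable DFA states: {0}, {1,2,4,5}, {0,2,3,4}, {1,2,4}, {0,1,2,3,4}, {0,1,2,3,4,5}, {0,2,3,4,5}, {1,2,3,4}.
{1,2,3,4} is among them.

yes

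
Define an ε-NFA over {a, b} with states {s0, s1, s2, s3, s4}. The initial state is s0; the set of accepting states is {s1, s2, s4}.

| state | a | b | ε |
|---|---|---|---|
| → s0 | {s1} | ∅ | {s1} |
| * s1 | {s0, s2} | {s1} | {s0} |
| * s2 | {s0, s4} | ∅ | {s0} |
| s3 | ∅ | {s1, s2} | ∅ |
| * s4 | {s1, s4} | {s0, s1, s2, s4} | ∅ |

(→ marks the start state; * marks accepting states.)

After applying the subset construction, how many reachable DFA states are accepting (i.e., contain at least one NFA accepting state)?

Start state of the DFA: {s0, s1} (ε-closure of the NFA start).
{s0, s1} --a--> {s0, s1, s2}  [new]
{s0, s1} --b--> {s0, s1}  [seen]
{s0, s1, s2} --a--> {s0, s1, s2, s4}  [new]
{s0, s1, s2} --b--> {s0, s1}  [seen]
{s0, s1, s2, s4} --a--> {s0, s1, s2, s4}  [seen]
{s0, s1, s2, s4} --b--> {s0, s1, s2, s4}  [seen]
Reachable DFA states: {s0, s1}, {s0, s1, s2}, {s0, s1, s2, s4}.
Accepting DFA states (contain an NFA accepting state): {s0, s1}, {s0, s1, s2}, {s0, s1, s2, s4}.

3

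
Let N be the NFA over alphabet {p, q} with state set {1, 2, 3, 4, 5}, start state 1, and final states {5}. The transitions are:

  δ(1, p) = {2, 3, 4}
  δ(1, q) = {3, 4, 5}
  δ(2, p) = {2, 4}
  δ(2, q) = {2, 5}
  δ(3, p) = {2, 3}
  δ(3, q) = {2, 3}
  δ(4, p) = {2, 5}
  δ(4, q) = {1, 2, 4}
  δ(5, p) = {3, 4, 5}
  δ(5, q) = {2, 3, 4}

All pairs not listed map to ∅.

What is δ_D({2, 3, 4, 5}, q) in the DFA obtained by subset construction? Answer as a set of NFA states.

δ(2,q) = {2, 5}; δ(3,q) = {2, 3}; δ(4,q) = {1, 2, 4}; δ(5,q) = {2, 3, 4}.
Union: {1, 2, 3, 4, 5}.

{1, 2, 3, 4, 5}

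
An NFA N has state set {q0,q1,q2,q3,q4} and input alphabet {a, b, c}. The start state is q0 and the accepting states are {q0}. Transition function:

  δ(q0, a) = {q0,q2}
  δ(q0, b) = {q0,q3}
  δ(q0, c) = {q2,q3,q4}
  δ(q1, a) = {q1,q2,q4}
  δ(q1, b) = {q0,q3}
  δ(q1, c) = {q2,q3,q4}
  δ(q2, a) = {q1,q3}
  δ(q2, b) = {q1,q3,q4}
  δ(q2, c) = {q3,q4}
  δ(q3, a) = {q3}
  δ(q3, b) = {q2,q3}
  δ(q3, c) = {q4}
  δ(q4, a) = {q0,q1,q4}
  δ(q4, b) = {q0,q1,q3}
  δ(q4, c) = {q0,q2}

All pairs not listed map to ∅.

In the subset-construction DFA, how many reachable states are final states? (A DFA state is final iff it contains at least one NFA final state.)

Start state of the DFA: {q0}.
{q0} --a--> {q0,q2}  [new]
{q0} --b--> {q0,q3}  [new]
{q0} --c--> {q2,q3,q4}  [new]
{q0,q2} --a--> {q0,q1,q2,q3}  [new]
{q0,q2} --b--> {q0,q1,q3,q4}  [new]
{q0,q2} --c--> {q2,q3,q4}  [seen]
{q0,q3} --a--> {q0,q2,q3}  [new]
{q0,q3} --b--> {q0,q2,q3}  [seen]
{q0,q3} --c--> {q2,q3,q4}  [seen]
{q2,q3,q4} --a--> {q0,q1,q3,q4}  [seen]
{q2,q3,q4} --b--> {q0,q1,q2,q3,q4}  [new]
{q2,q3,q4} --c--> {q0,q2,q3,q4}  [new]
{q0,q1,q2,q3} --a--> {q0,q1,q2,q3,q4}  [seen]
{q0,q1,q2,q3} --b--> {q0,q1,q2,q3,q4}  [seen]
{q0,q1,q2,q3} --c--> {q2,q3,q4}  [seen]
{q0,q1,q3,q4} --a--> {q0,q1,q2,q3,q4}  [seen]
{q0,q1,q3,q4} --b--> {q0,q1,q2,q3}  [seen]
{q0,q1,q3,q4} --c--> {q0,q2,q3,q4}  [seen]
{q0,q2,q3} --a--> {q0,q1,q2,q3}  [seen]
{q0,q2,q3} --b--> {q0,q1,q2,q3,q4}  [seen]
{q0,q2,q3} --c--> {q2,q3,q4}  [seen]
{q0,q1,q2,q3,q4} --a--> {q0,q1,q2,q3,q4}  [seen]
{q0,q1,q2,q3,q4} --b--> {q0,q1,q2,q3,q4}  [seen]
{q0,q1,q2,q3,q4} --c--> {q0,q2,q3,q4}  [seen]
{q0,q2,q3,q4} --a--> {q0,q1,q2,q3,q4}  [seen]
{q0,q2,q3,q4} --b--> {q0,q1,q2,q3,q4}  [seen]
{q0,q2,q3,q4} --c--> {q0,q2,q3,q4}  [seen]
Reachable DFA states: {q0}, {q0,q2}, {q0,q3}, {q2,q3,q4}, {q0,q1,q2,q3}, {q0,q1,q3,q4}, {q0,q2,q3}, {q0,q1,q2,q3,q4}, {q0,q2,q3,q4}.
Accepting DFA states (contain an NFA accepting state): {q0}, {q0,q2}, {q0,q3}, {q0,q1,q2,q3}, {q0,q1,q3,q4}, {q0,q2,q3}, {q0,q1,q2,q3,q4}, {q0,q2,q3,q4}.

8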